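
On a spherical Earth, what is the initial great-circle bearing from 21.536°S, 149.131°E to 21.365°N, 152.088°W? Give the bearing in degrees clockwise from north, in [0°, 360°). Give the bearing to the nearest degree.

Δλ = -152.088 − 149.131 = -301.219°; wrapped into (−180°, 180°]: 58.781°.
θ = atan2( sin Δλ · cos φ₂ , cos φ₁ · sin φ₂ − sin φ₁ · cos φ₂ · cos Δλ )
  = atan2(0.79642, 0.51606) = 57.058° → normalised to [0°, 360°): 57.058°.

57°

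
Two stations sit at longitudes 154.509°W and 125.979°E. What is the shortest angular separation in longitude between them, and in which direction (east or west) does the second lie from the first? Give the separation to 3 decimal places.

79.512° west

Raw difference: 125.979 − -154.509 = 280.488°.
Normalise into (−180°, 180°]: 280.488° − 360° = -79.512°.
Negative ⇒ the second point lies to the west; separation 79.512°.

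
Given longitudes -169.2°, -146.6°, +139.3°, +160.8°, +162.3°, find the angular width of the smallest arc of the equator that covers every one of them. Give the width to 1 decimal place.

Sort the longitudes: -169.2°, -146.6°, +139.3°, +160.8°, +162.3°.
Eastward gaps between consecutive values (wrapping around): 22.6°, 285.9°, 21.5°, 1.5°, 28.5°.
Largest gap = 285.9° ⇒ minimal covering band is its complement: 360° − 285.9° = 74.1°.
Band runs from +139.3° eastward to -146.6°, crossing the antimeridian.

74.1°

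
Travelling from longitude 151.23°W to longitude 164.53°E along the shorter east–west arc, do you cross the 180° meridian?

Naïve |164.53 − -151.23| = 315.76° > 180°, so the shorter arc goes the other way round — across 180°.
Signed shortest Δλ = ((164.53 − -151.23 + 180) mod 360) − 180 = -44.24°.
Going west by 44.24° from -151.23° passes through 180° before reaching +164.53°.

Yes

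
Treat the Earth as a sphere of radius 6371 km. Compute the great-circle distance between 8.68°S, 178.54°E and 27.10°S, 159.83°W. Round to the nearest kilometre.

3061 km

Δλ = -159.83 − 178.54 = -338.37°; wrapped into (−180°, 180°]: 21.63°.
Δφ = -27.10 − -8.68 = -18.42°.
a = sin²(Δφ/2) + cos φ₁ · cos φ₂ · sin²(Δλ/2) = 0.056601.
c = 2·atan2(√a, √(1−a)) = 0.48043 rad → d = 6371·c ≈ 3060.79 km.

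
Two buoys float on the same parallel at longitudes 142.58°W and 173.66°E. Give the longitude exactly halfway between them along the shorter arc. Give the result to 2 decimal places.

164.46°W

Signed shortest Δλ from -142.58° to +173.66° is -43.76°.
Midpoint longitude = -142.58° + (-43.76°)/2 = -142.58° − 21.88° = -164.46°.
(The naïve average (-142.58 + +173.66)/2 = 15.54° is on the wrong side of the globe.)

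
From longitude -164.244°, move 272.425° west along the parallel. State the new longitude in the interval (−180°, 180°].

Start at -164.244°; shift −272.425° → -436.669°.
-436.669° lies outside (−180°, 180°]; add 360° → -76.669°.

-76.669°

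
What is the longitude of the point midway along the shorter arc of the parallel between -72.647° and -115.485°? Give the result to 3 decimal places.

Signed shortest Δλ from -72.647° to -115.485° is -42.838°.
Midpoint longitude = -72.647° + (-42.838°)/2 = -72.647° − 21.419° = -94.066°.

-94.066°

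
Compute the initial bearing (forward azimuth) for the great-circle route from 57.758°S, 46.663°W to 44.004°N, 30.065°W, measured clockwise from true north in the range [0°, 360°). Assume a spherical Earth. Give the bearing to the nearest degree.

12°

Δλ = -30.065 − -46.663 = 16.598°.
θ = atan2( sin Δλ · cos φ₂ , cos φ₁ · sin φ₂ − sin φ₁ · cos φ₂ · cos Δλ )
  = atan2(0.20547, 0.95365) = 12.159° → normalised to [0°, 360°): 12.159°.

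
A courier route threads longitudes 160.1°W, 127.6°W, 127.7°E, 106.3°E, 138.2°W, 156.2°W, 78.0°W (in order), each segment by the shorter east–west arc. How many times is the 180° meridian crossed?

2

Leg 1: -160.1° → -127.6°, shortest Δλ = 32.5° (east) — does not cross 180°.
Leg 2: -127.6° → +127.7°, shortest Δλ = -104.7° (west) — crosses 180°.
Leg 3: +127.7° → +106.3°, shortest Δλ = -21.4° (west) — does not cross 180°.
Leg 4: +106.3° → -138.2°, shortest Δλ = 115.5° (east) — crosses 180°.
Leg 5: -138.2° → -156.2°, shortest Δλ = -18.0° (west) — does not cross 180°.
Leg 6: -156.2° → -78.0°, shortest Δλ = 78.2° (east) — does not cross 180°.
Total crossings: 2.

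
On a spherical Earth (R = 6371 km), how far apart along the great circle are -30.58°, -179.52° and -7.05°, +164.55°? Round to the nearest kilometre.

3099 km

Δλ = 164.55 − -179.52 = 344.07°; wrapped into (−180°, 180°]: -15.93°.
Δφ = -7.05 − -30.58 = 23.53°.
a = sin²(Δφ/2) + cos φ₁ · cos φ₂ · sin²(Δλ/2) = 0.057980.
c = 2·atan2(√a, √(1−a)) = 0.48636 rad → d = 6371·c ≈ 3098.60 km.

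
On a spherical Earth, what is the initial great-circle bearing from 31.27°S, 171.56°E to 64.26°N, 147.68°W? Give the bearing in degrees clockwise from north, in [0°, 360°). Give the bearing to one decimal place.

16.8°

Δλ = -147.68 − 171.56 = -319.24°; wrapped into (−180°, 180°]: 40.76°.
θ = atan2( sin Δλ · cos φ₂ , cos φ₁ · sin φ₂ − sin φ₁ · cos φ₂ · cos Δλ )
  = atan2(0.28354, 0.94067) = 16.774° → normalised to [0°, 360°): 16.774°.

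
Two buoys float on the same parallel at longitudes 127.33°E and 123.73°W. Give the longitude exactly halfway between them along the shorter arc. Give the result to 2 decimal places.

Signed shortest Δλ from +127.33° to -123.73° is +108.94°.
Midpoint longitude = +127.33° + (+108.94°)/2 = +127.33° + 54.47° = +181.80°.
Normalise into (−180°, 180°]: -178.20°.
(The naïve average (+127.33 + -123.73)/2 = 1.8° is on the wrong side of the globe.)

178.20°W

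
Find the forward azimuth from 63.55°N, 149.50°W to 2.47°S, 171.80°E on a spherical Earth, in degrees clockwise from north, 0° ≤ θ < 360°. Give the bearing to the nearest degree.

221°

Δλ = 171.80 − -149.50 = 321.30°; wrapped into (−180°, 180°]: -38.70°.
θ = atan2( sin Δλ · cos φ₂ , cos φ₁ · sin φ₂ − sin φ₁ · cos φ₂ · cos Δλ )
  = atan2(-0.62466, -0.71728) = -138.948° → normalised to [0°, 360°): 221.052°.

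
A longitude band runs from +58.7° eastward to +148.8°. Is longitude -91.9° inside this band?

No

Band width going east from +58.7° to +148.8°: ((148.8 − 58.7) mod 360) = 90.1°.
Offset of -91.9° east of the west edge: ((-91.9 − 58.7) mod 360) = 209.4°.
209.4° > 90.1° ⇒ outside.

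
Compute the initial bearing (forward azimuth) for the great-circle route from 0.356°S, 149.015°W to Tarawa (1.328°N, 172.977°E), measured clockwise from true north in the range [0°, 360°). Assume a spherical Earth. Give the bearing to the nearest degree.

273°

Δλ = 172.977 − -149.015 = 321.992°; wrapped into (−180°, 180°]: -38.008°.
θ = atan2( sin Δλ · cos φ₂ , cos φ₁ · sin φ₂ − sin φ₁ · cos φ₂ · cos Δλ )
  = atan2(-0.61561, 0.02807) = -87.389° → normalised to [0°, 360°): 272.611°.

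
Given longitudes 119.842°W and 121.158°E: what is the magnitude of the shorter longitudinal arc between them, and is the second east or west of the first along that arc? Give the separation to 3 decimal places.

Raw difference: 121.158 − -119.842 = 241.0°.
Normalise into (−180°, 180°]: 241.0° − 360° = -119.0°.
Negative ⇒ the second point lies to the west; separation 119.000°.

119.000° west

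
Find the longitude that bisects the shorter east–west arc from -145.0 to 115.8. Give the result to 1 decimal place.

+165.4°

Signed shortest Δλ from -145.0° to +115.8° is -99.2°.
Midpoint longitude = -145.0° + (-99.2°)/2 = -145.0° − 49.6° = -194.6°.
Normalise into (−180°, 180°]: +165.4°.
(The naïve average (-145.0 + +115.8)/2 = -14.6° is on the wrong side of the globe.)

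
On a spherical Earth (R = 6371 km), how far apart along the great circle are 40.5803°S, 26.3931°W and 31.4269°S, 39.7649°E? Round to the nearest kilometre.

Δλ = 39.7649 − -26.3931 = 66.1580°.
Δφ = -31.4269 − -40.5803 = 9.1534°.
a = sin²(Δφ/2) + cos φ₁ · cos φ₂ · sin²(Δλ/2) = 0.199425.
c = 2·atan2(√a, √(1−a)) = 0.92586 rad → d = 6371·c ≈ 5898.64 km.

5899 km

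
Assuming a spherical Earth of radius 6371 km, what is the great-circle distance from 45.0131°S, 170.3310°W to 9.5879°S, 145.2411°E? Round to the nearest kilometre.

Δλ = 145.2411 − -170.3310 = 315.5721°; wrapped into (−180°, 180°]: -44.4279°.
Δφ = -9.5879 − -45.0131 = 35.4252°.
a = sin²(Δφ/2) + cos φ₁ · cos φ₂ · sin²(Δλ/2) = 0.192199.
c = 2·atan2(√a, √(1−a)) = 0.90765 rad → d = 6371·c ≈ 5782.61 km.

5783 km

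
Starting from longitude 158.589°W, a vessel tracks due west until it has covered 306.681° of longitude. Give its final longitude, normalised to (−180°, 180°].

Start at -158.589°; shift −306.681° → -465.270°.
-465.270° lies outside (−180°, 180°]; add 360° → -105.270°.

105.270°W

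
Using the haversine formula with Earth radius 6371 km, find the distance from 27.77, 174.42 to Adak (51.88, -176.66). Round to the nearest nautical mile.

Δλ = -176.66 − 174.42 = -351.08°; wrapped into (−180°, 180°]: 8.92°.
Δφ = 51.88 − 27.77 = 24.11°.
a = sin²(Δφ/2) + cos φ₁ · cos φ₂ · sin²(Δλ/2) = 0.046922.
c = 2·atan2(√a, √(1−a)) = 0.43669 rad → d = 6371·c ≈ 2782.15 km ≈ 1502.24 nmi.

1502 nmi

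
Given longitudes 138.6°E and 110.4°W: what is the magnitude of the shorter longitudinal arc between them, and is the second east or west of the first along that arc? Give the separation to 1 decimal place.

Raw difference: -110.4 − 138.6 = -249.0°.
Normalise into (−180°, 180°]: -249.0° + 360° = 111.0°.
Positive ⇒ the second point lies to the east; separation 111.0°.

111.0° east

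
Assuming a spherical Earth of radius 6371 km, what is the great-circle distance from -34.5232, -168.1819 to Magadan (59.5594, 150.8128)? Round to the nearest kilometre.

Δλ = 150.8128 − -168.1819 = 318.9947°; wrapped into (−180°, 180°]: -41.0053°.
Δφ = 59.5594 − -34.5232 = 94.0826°.
a = sin²(Δφ/2) + cos φ₁ · cos φ₂ · sin²(Δλ/2) = 0.586805.
c = 2·atan2(√a, √(1−a)) = 1.74529 rad → d = 6371·c ≈ 11119.24 km.

11119 km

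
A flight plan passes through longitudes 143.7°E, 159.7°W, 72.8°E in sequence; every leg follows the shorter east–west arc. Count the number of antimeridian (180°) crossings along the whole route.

Leg 1: +143.7° → -159.7°, shortest Δλ = 56.6° (east) — crosses 180°.
Leg 2: -159.7° → +72.8°, shortest Δλ = -127.5° (west) — crosses 180°.
Total crossings: 2.

2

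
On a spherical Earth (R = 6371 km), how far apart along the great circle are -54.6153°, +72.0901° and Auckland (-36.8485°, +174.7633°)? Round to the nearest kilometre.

7474 km

Δλ = 174.7633 − 72.0901 = 102.6732°.
Δφ = -36.8485 − -54.6153 = 17.7668°.
a = sin²(Δφ/2) + cos φ₁ · cos φ₂ · sin²(Δλ/2) = 0.306368.
c = 2·atan2(√a, √(1−a)) = 1.17313 rad → d = 6371·c ≈ 7474.03 km.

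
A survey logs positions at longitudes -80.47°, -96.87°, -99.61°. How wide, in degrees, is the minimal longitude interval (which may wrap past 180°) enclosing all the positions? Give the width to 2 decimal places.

Sort the longitudes: -99.61°, -96.87°, -80.47°.
Eastward gaps between consecutive values (wrapping around): 2.74°, 16.40°, 340.86°.
Largest gap = 340.86° ⇒ minimal covering band is its complement: 360° − 340.86° = 19.14°.
Band runs from -99.61° eastward to -80.47°.

19.14°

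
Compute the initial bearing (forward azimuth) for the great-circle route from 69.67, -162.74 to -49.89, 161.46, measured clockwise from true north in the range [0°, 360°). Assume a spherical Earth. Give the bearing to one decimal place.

Δλ = 161.46 − -162.74 = 324.20°; wrapped into (−180°, 180°]: -35.80°.
θ = atan2( sin Δλ · cos φ₂ , cos φ₁ · sin φ₂ − sin φ₁ · cos φ₂ · cos Δλ )
  = atan2(-0.37686, -0.75570) = -153.495° → normalised to [0°, 360°): 206.505°.

206.5°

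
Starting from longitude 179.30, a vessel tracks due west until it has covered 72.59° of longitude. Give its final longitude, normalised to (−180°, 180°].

Start at +179.30°; shift −72.59° → +106.71°.
+106.71° already lies in (−180°, 180°].

+106.71°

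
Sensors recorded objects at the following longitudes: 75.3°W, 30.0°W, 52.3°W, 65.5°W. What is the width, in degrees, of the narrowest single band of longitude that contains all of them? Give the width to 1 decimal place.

Sort the longitudes: -75.3°, -65.5°, -52.3°, -30.0°.
Eastward gaps between consecutive values (wrapping around): 9.8°, 13.2°, 22.3°, 314.7°.
Largest gap = 314.7° ⇒ minimal covering band is its complement: 360° − 314.7° = 45.3°.
Band runs from -75.3° eastward to -30.0°.

45.3°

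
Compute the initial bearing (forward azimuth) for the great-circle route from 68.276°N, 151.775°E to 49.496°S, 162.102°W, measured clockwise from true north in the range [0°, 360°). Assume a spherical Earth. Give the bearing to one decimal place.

Δλ = -162.102 − 151.775 = -313.877°; wrapped into (−180°, 180°]: 46.123°.
θ = atan2( sin Δλ · cos φ₂ , cos φ₁ · sin φ₂ − sin φ₁ · cos φ₂ · cos Δλ )
  = atan2(0.46818, -0.69964) = 146.211° → normalised to [0°, 360°): 146.211°.

146.2°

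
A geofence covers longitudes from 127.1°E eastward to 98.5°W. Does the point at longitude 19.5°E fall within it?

Band width going east from +127.1° to -98.5°: ((-98.5 − 127.1) mod 360) = 134.4°.
Offset of +19.5° east of the west edge: ((19.5 − 127.1) mod 360) = 252.4°.
252.4° > 134.4° ⇒ outside.

No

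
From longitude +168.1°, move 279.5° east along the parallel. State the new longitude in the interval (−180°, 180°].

+87.6°

Start at +168.1°; shift +279.5° → +447.6°.
+447.6° lies outside (−180°, 180°]; subtract 360° → +87.6°.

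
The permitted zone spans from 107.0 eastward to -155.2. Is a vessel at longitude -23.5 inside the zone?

No

Band width going east from +107.0° to -155.2°: ((-155.2 − 107.0) mod 360) = 97.8°.
Offset of -23.5° east of the west edge: ((-23.5 − 107.0) mod 360) = 229.5°.
229.5° > 97.8° ⇒ outside.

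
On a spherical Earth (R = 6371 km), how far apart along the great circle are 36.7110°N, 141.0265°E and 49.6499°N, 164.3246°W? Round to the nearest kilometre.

4548 km

Δλ = -164.3246 − 141.0265 = -305.3511°; wrapped into (−180°, 180°]: 54.6489°.
Δφ = 49.6499 − 36.7110 = 12.9389°.
a = sin²(Δφ/2) + cos φ₁ · cos φ₂ · sin²(Δλ/2) = 0.122061.
c = 2·atan2(√a, √(1−a)) = 0.71380 rad → d = 6371·c ≈ 4547.63 km.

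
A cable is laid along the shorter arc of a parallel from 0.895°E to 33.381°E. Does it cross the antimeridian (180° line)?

Signed shortest Δλ = ((33.381 − 0.895 + 180) mod 360) − 180 = 32.486°.
Going east by 32.486° from +0.895° reaches +33.381° without touching 180°.

No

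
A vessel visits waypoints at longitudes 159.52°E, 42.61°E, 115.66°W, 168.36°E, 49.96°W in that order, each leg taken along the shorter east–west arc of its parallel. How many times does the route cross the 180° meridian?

Leg 1: +159.52° → +42.61°, shortest Δλ = -116.91° (west) — does not cross 180°.
Leg 2: +42.61° → -115.66°, shortest Δλ = -158.27° (west) — does not cross 180°.
Leg 3: -115.66° → +168.36°, shortest Δλ = -75.98° (west) — crosses 180°.
Leg 4: +168.36° → -49.96°, shortest Δλ = 141.68° (east) — crosses 180°.
Total crossings: 2.

2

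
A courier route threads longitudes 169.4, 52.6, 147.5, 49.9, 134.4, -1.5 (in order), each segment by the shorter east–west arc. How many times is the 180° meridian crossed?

0

Leg 1: +169.4° → +52.6°, shortest Δλ = -116.8° (west) — does not cross 180°.
Leg 2: +52.6° → +147.5°, shortest Δλ = 94.9° (east) — does not cross 180°.
Leg 3: +147.5° → +49.9°, shortest Δλ = -97.6° (west) — does not cross 180°.
Leg 4: +49.9° → +134.4°, shortest Δλ = 84.5° (east) — does not cross 180°.
Leg 5: +134.4° → -1.5°, shortest Δλ = -135.9° (west) — does not cross 180°.
Total crossings: 0.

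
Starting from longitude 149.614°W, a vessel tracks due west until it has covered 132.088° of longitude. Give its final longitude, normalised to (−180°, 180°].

78.298°E

Start at -149.614°; shift −132.088° → -281.702°.
-281.702° lies outside (−180°, 180°]; add 360° → +78.298°.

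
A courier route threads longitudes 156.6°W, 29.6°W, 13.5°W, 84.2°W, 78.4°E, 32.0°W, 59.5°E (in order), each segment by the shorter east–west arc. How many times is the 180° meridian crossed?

Leg 1: -156.6° → -29.6°, shortest Δλ = 127.0° (east) — does not cross 180°.
Leg 2: -29.6° → -13.5°, shortest Δλ = 16.1° (east) — does not cross 180°.
Leg 3: -13.5° → -84.2°, shortest Δλ = -70.7° (west) — does not cross 180°.
Leg 4: -84.2° → +78.4°, shortest Δλ = 162.6° (east) — does not cross 180°.
Leg 5: +78.4° → -32.0°, shortest Δλ = -110.4° (west) — does not cross 180°.
Leg 6: -32.0° → +59.5°, shortest Δλ = 91.5° (east) — does not cross 180°.
Total crossings: 0.

0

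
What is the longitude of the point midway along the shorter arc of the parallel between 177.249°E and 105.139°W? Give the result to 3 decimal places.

Signed shortest Δλ from +177.249° to -105.139° is +77.612°.
Midpoint longitude = +177.249° + (+77.612°)/2 = +177.249° + 38.806° = +216.055°.
Normalise into (−180°, 180°]: -143.945°.
(The naïve average (+177.249 + -105.139)/2 = 36.055° is on the wrong side of the globe.)

143.945°W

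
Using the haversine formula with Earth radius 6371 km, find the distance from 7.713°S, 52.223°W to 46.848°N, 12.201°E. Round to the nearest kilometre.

8759 km

Δλ = 12.201 − -52.223 = 64.424°.
Δφ = 46.848 − -7.713 = 54.561°.
a = sin²(Δφ/2) + cos φ₁ · cos φ₂ · sin²(Δλ/2) = 0.402662.
c = 2·atan2(√a, √(1−a)) = 1.37487 rad → d = 6371·c ≈ 8759.29 km.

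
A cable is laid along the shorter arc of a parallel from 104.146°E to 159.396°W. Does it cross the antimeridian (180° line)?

Yes

Naïve |-159.396 − 104.146| = 263.542° > 180°, so the shorter arc goes the other way round — across 180°.
Signed shortest Δλ = ((-159.396 − 104.146 + 180) mod 360) − 180 = 96.458°.
Going east by 96.458° from +104.146° passes through 180° before reaching -159.396°.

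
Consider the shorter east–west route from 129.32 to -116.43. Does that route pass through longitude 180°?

Naïve |-116.43 − 129.32| = 245.75° > 180°, so the shorter arc goes the other way round — across 180°.
Signed shortest Δλ = ((-116.43 − 129.32 + 180) mod 360) − 180 = 114.25°.
Going east by 114.25° from +129.32° passes through 180° before reaching -116.43°.

Yes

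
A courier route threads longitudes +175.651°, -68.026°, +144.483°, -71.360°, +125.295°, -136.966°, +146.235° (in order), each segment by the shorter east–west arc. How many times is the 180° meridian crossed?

6

Leg 1: +175.651° → -68.026°, shortest Δλ = 116.323° (east) — crosses 180°.
Leg 2: -68.026° → +144.483°, shortest Δλ = -147.491° (west) — crosses 180°.
Leg 3: +144.483° → -71.360°, shortest Δλ = 144.157° (east) — crosses 180°.
Leg 4: -71.360° → +125.295°, shortest Δλ = -163.345° (west) — crosses 180°.
Leg 5: +125.295° → -136.966°, shortest Δλ = 97.739° (east) — crosses 180°.
Leg 6: -136.966° → +146.235°, shortest Δλ = -76.799° (west) — crosses 180°.
Total crossings: 6.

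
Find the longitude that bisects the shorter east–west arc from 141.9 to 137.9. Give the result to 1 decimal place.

+139.9°

Signed shortest Δλ from +141.9° to +137.9° is -4.0°.
Midpoint longitude = +141.9° + (-4.0°)/2 = +141.9° − 2.0° = +139.9°.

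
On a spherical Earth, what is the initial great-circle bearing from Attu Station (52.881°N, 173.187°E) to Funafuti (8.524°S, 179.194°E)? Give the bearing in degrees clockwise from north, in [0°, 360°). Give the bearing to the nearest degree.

Δλ = 179.194 − 173.187 = 6.007°.
θ = atan2( sin Δλ · cos φ₂ , cos φ₁ · sin φ₂ − sin φ₁ · cos φ₂ · cos Δλ )
  = atan2(0.10349, -0.87369) = 173.244° → normalised to [0°, 360°): 173.244°.

173°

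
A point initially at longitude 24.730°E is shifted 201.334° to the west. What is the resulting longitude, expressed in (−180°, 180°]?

176.604°W

Start at +24.730°; shift −201.334° → -176.604°.
-176.604° already lies in (−180°, 180°].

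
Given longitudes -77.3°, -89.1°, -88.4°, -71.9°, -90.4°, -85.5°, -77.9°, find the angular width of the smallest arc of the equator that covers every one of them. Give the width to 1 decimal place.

18.5°

Sort the longitudes: -90.4°, -89.1°, -88.4°, -85.5°, -77.9°, -77.3°, -71.9°.
Eastward gaps between consecutive values (wrapping around): 1.3°, 0.7°, 2.9°, 7.6°, 0.6°, 5.4°, 341.5°.
Largest gap = 341.5° ⇒ minimal covering band is its complement: 360° − 341.5° = 18.5°.
Band runs from -90.4° eastward to -71.9°.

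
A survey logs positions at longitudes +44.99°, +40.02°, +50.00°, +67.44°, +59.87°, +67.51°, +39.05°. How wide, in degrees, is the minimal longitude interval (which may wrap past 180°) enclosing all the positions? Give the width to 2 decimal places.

28.46°

Sort the longitudes: +39.05°, +40.02°, +44.99°, +50.00°, +59.87°, +67.44°, +67.51°.
Eastward gaps between consecutive values (wrapping around): 0.97°, 4.97°, 5.01°, 9.87°, 7.57°, 0.07°, 331.54°.
Largest gap = 331.54° ⇒ minimal covering band is its complement: 360° − 331.54° = 28.46°.
Band runs from +39.05° eastward to +67.51°.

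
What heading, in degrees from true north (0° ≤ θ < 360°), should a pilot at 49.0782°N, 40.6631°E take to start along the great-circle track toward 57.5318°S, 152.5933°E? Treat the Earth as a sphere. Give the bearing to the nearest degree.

Δλ = 152.5933 − 40.6631 = 111.9302°.
θ = atan2( sin Δλ · cos φ₂ , cos φ₁ · sin φ₂ − sin φ₁ · cos φ₂ · cos Δλ )
  = atan2(0.49799, -0.40115) = 128.853° → normalised to [0°, 360°): 128.853°.

129°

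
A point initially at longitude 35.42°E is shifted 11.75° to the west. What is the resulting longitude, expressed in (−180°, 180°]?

Start at +35.42°; shift −11.75° → +23.67°.
+23.67° already lies in (−180°, 180°].

23.67°E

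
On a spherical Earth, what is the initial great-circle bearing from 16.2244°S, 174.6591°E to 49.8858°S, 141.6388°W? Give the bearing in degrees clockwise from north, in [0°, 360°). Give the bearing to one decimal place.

143.6°

Δλ = -141.6388 − 174.6591 = -316.2979°; wrapped into (−180°, 180°]: 43.7021°.
θ = atan2( sin Δλ · cos φ₂ , cos φ₁ · sin φ₂ − sin φ₁ · cos φ₂ · cos Δλ )
  = atan2(0.44516, -0.60416) = 143.616° → normalised to [0°, 360°): 143.616°.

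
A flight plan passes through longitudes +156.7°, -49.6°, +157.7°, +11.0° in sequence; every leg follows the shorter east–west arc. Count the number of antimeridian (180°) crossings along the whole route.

2

Leg 1: +156.7° → -49.6°, shortest Δλ = 153.7° (east) — crosses 180°.
Leg 2: -49.6° → +157.7°, shortest Δλ = -152.7° (west) — crosses 180°.
Leg 3: +157.7° → +11.0°, shortest Δλ = -146.7° (west) — does not cross 180°.
Total crossings: 2.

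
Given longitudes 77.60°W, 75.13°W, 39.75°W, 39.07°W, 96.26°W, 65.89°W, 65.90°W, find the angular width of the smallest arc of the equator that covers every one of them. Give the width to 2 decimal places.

Sort the longitudes: -96.26°, -77.60°, -75.13°, -65.90°, -65.89°, -39.75°, -39.07°.
Eastward gaps between consecutive values (wrapping around): 18.66°, 2.47°, 9.23°, 0.01°, 26.14°, 0.68°, 302.81°.
Largest gap = 302.81° ⇒ minimal covering band is its complement: 360° − 302.81° = 57.19°.
Band runs from -96.26° eastward to -39.07°.

57.19°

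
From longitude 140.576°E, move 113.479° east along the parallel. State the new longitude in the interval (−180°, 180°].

Start at +140.576°; shift +113.479° → +254.055°.
+254.055° lies outside (−180°, 180°]; subtract 360° → -105.945°.

105.945°W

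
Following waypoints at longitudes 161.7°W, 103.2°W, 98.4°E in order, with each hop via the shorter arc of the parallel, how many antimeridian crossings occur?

1

Leg 1: -161.7° → -103.2°, shortest Δλ = 58.5° (east) — does not cross 180°.
Leg 2: -103.2° → +98.4°, shortest Δλ = -158.4° (west) — crosses 180°.
Total crossings: 1.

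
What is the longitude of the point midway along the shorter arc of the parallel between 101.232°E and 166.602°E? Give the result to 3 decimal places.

Signed shortest Δλ from +101.232° to +166.602° is +65.370°.
Midpoint longitude = +101.232° + (+65.370°)/2 = +101.232° + 32.685° = +133.917°.

133.917°E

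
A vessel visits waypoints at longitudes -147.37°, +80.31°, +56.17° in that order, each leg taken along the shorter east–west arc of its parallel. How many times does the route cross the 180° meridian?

Leg 1: -147.37° → +80.31°, shortest Δλ = -132.32° (west) — crosses 180°.
Leg 2: +80.31° → +56.17°, shortest Δλ = -24.14° (west) — does not cross 180°.
Total crossings: 1.

1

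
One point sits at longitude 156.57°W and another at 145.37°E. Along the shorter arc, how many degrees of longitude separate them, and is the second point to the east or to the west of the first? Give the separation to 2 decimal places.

58.06° west

Raw difference: 145.37 − -156.57 = 301.94°.
Normalise into (−180°, 180°]: 301.94° − 360° = -58.06°.
Negative ⇒ the second point lies to the west; separation 58.06°.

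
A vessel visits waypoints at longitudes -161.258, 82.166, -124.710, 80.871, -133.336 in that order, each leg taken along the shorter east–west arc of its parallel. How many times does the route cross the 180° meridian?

Leg 1: -161.258° → +82.166°, shortest Δλ = -116.576° (west) — crosses 180°.
Leg 2: +82.166° → -124.710°, shortest Δλ = 153.124° (east) — crosses 180°.
Leg 3: -124.710° → +80.871°, shortest Δλ = -154.419° (west) — crosses 180°.
Leg 4: +80.871° → -133.336°, shortest Δλ = 145.793° (east) — crosses 180°.
Total crossings: 4.

4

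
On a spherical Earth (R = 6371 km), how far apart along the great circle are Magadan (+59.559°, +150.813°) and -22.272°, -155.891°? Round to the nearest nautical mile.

Δλ = -155.891 − 150.813 = -306.704°; wrapped into (−180°, 180°]: 53.296°.
Δφ = -22.272 − 59.559 = -81.831°.
a = sin²(Δφ/2) + cos φ₁ · cos φ₂ · sin²(Δλ/2) = 0.523267.
c = 2·atan2(√a, √(1−a)) = 1.61735 rad → d = 6371·c ≈ 10304.12 km ≈ 5563.78 nmi.

5564 nmi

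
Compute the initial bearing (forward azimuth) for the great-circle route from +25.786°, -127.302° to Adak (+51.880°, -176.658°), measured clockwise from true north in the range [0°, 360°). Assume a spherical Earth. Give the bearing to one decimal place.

Δλ = -176.658 − -127.302 = -49.356°.
θ = atan2( sin Δλ · cos φ₂ , cos φ₁ · sin φ₂ − sin φ₁ · cos φ₂ · cos Δλ )
  = atan2(-0.46840, 0.53347) = -41.284° → normalised to [0°, 360°): 318.716°.

318.7°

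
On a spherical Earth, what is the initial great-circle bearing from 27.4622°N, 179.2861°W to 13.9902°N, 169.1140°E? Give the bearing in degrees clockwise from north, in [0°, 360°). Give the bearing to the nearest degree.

221°

Δλ = 169.1140 − -179.2861 = 348.4001°; wrapped into (−180°, 180°]: -11.5999°.
θ = atan2( sin Δλ · cos φ₂ , cos φ₁ · sin φ₂ − sin φ₁ · cos φ₂ · cos Δλ )
  = atan2(-0.19511, -0.22383) = -138.922° → normalised to [0°, 360°): 221.078°.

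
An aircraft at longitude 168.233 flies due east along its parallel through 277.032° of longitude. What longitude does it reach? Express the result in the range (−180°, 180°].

Start at +168.233°; shift +277.032° → +445.265°.
+445.265° lies outside (−180°, 180°]; subtract 360° → +85.265°.

+85.265°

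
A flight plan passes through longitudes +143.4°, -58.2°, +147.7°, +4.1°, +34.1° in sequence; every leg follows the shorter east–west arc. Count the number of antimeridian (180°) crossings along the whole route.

Leg 1: +143.4° → -58.2°, shortest Δλ = 158.4° (east) — crosses 180°.
Leg 2: -58.2° → +147.7°, shortest Δλ = -154.1° (west) — crosses 180°.
Leg 3: +147.7° → +4.1°, shortest Δλ = -143.6° (west) — does not cross 180°.
Leg 4: +4.1° → +34.1°, shortest Δλ = 30.0° (east) — does not cross 180°.
Total crossings: 2.

2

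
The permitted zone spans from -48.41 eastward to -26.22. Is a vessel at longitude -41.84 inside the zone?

Band width going east from -48.41° to -26.22°: ((-26.22 − -48.41) mod 360) = 22.19°.
Offset of -41.84° east of the west edge: ((-41.84 − -48.41) mod 360) = 6.57°.
6.57° ≤ 22.19° ⇒ inside.

Yes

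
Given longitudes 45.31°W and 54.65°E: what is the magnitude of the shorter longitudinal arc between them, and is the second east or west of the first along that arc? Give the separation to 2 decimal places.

99.96° east

Raw difference: 54.65 − -45.31 = 99.96°.
Normalise into (−180°, 180°]: 99.96° stays 99.96°.
Positive ⇒ the second point lies to the east; separation 99.96°.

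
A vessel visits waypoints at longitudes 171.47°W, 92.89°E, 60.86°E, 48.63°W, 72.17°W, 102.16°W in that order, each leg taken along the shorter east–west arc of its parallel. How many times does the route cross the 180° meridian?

1

Leg 1: -171.47° → +92.89°, shortest Δλ = -95.64° (west) — crosses 180°.
Leg 2: +92.89° → +60.86°, shortest Δλ = -32.03° (west) — does not cross 180°.
Leg 3: +60.86° → -48.63°, shortest Δλ = -109.49° (west) — does not cross 180°.
Leg 4: -48.63° → -72.17°, shortest Δλ = -23.54° (west) — does not cross 180°.
Leg 5: -72.17° → -102.16°, shortest Δλ = -29.99° (west) — does not cross 180°.
Total crossings: 1.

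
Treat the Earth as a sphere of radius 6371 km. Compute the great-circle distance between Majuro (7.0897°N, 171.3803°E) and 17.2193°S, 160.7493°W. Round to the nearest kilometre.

Δλ = -160.7493 − 171.3803 = -332.1296°; wrapped into (−180°, 180°]: 27.8704°.
Δφ = -17.2193 − 7.0897 = -24.3090°.
a = sin²(Δφ/2) + cos φ₁ · cos φ₂ · sin²(Δλ/2) = 0.099304.
c = 2·atan2(√a, √(1−a)) = 0.64118 rad → d = 6371·c ≈ 4084.94 km.

4085 km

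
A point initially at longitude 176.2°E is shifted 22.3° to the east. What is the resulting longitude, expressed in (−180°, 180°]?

Start at +176.2°; shift +22.3° → +198.5°.
+198.5° lies outside (−180°, 180°]; subtract 360° → -161.5°.

161.5°W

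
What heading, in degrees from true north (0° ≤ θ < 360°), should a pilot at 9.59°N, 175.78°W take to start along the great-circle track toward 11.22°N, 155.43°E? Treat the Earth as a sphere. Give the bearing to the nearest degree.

Δλ = 155.43 − -175.78 = 331.21°; wrapped into (−180°, 180°]: -28.79°.
θ = atan2( sin Δλ · cos φ₂ , cos φ₁ · sin φ₂ − sin φ₁ · cos φ₂ · cos Δλ )
  = atan2(-0.47240, 0.04864) = -84.121° → normalised to [0°, 360°): 275.879°.

276°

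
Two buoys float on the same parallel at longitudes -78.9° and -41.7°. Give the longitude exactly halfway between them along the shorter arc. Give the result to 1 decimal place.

-60.3°

Signed shortest Δλ from -78.9° to -41.7° is +37.2°.
Midpoint longitude = -78.9° + (+37.2°)/2 = -78.9° + 18.6° = -60.3°.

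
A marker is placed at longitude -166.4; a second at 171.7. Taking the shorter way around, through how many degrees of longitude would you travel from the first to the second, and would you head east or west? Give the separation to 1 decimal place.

Raw difference: 171.7 − -166.4 = 338.1°.
Normalise into (−180°, 180°]: 338.1° − 360° = -21.9°.
Negative ⇒ the second point lies to the west; separation 21.9°.

21.9° west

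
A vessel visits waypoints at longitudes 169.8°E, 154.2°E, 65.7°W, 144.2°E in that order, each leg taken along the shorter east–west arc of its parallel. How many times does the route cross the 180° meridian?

Leg 1: +169.8° → +154.2°, shortest Δλ = -15.6° (west) — does not cross 180°.
Leg 2: +154.2° → -65.7°, shortest Δλ = 140.1° (east) — crosses 180°.
Leg 3: -65.7° → +144.2°, shortest Δλ = -150.1° (west) — crosses 180°.
Total crossings: 2.

2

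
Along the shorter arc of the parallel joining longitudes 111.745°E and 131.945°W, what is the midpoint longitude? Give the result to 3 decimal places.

169.900°E

Signed shortest Δλ from +111.745° to -131.945° is +116.310°.
Midpoint longitude = +111.745° + (+116.310°)/2 = +111.745° + 58.155° = +169.900°.
(The naïve average (+111.745 + -131.945)/2 = -10.1° is on the wrong side of the globe.)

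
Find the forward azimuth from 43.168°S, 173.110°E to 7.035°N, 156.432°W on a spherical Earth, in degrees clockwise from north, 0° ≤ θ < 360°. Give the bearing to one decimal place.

36.7°

Δλ = -156.432 − 173.110 = -329.542°; wrapped into (−180°, 180°]: 30.458°.
θ = atan2( sin Δλ · cos φ₂ , cos φ₁ · sin φ₂ − sin φ₁ · cos φ₂ · cos Δλ )
  = atan2(0.50309, 0.67462) = 36.713° → normalised to [0°, 360°): 36.713°.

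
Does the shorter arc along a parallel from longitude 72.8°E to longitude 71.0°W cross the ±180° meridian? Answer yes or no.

No

Signed shortest Δλ = ((-71.0 − 72.8 + 180) mod 360) − 180 = -143.8°.
Going west by 143.8° from +72.8° reaches -71.0° without touching 180°.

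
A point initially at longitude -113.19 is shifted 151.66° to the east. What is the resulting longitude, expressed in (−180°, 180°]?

Start at -113.19°; shift +151.66° → +38.47°.
+38.47° already lies in (−180°, 180°].

+38.47°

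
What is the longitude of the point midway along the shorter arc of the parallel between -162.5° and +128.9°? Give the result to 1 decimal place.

+163.2°

Signed shortest Δλ from -162.5° to +128.9° is -68.6°.
Midpoint longitude = -162.5° + (-68.6°)/2 = -162.5° − 34.3° = -196.8°.
Normalise into (−180°, 180°]: +163.2°.
(The naïve average (-162.5 + +128.9)/2 = -16.8° is on the wrong side of the globe.)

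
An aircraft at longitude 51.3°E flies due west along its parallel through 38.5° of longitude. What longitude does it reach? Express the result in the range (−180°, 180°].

Start at +51.3°; shift −38.5° → +12.8°.
+12.8° already lies in (−180°, 180°].

12.8°E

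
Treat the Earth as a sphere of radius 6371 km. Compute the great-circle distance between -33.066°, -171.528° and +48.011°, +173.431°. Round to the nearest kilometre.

Δλ = 173.431 − -171.528 = 344.959°; wrapped into (−180°, 180°]: -15.041°.
Δφ = 48.011 − -33.066 = 81.077°.
a = sin²(Δφ/2) + cos φ₁ · cos φ₂ · sin²(Δλ/2) = 0.432050.
c = 2·atan2(√a, √(1−a)) = 1.43447 rad → d = 6371·c ≈ 9139.04 km.

9139 km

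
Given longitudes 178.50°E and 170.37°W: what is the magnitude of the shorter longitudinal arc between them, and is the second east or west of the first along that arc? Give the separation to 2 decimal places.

Raw difference: -170.37 − 178.50 = -348.87°.
Normalise into (−180°, 180°]: -348.87° + 360° = 11.13°.
Positive ⇒ the second point lies to the east; separation 11.13°.

11.13° east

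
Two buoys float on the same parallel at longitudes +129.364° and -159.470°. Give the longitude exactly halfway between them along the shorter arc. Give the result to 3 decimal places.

Signed shortest Δλ from +129.364° to -159.470° is +71.166°.
Midpoint longitude = +129.364° + (+71.166°)/2 = +129.364° + 35.583° = +164.947°.
(The naïve average (+129.364 + -159.470)/2 = -15.053° is on the wrong side of the globe.)

+164.947°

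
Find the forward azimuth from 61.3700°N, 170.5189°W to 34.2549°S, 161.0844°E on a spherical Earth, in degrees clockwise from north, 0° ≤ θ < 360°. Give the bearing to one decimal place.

Δλ = 161.0844 − -170.5189 = 331.6033°; wrapped into (−180°, 180°]: -28.3967°.
θ = atan2( sin Δλ · cos φ₂ , cos φ₁ · sin φ₂ − sin φ₁ · cos φ₂ · cos Δλ )
  = atan2(-0.39308, -0.90789) = -156.589° → normalised to [0°, 360°): 203.411°.

203.4°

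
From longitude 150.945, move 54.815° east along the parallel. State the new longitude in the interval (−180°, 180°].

Start at +150.945°; shift +54.815° → +205.760°.
+205.760° lies outside (−180°, 180°]; subtract 360° → -154.240°.

-154.240°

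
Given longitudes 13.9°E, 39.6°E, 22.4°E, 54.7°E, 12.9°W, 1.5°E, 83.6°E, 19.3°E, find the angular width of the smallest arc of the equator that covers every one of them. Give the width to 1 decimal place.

96.5°

Sort the longitudes: -12.9°, +1.5°, +13.9°, +19.3°, +22.4°, +39.6°, +54.7°, +83.6°.
Eastward gaps between consecutive values (wrapping around): 14.4°, 12.4°, 5.4°, 3.1°, 17.2°, 15.1°, 28.9°, 263.5°.
Largest gap = 263.5° ⇒ minimal covering band is its complement: 360° − 263.5° = 96.5°.
Band runs from -12.9° eastward to +83.6°.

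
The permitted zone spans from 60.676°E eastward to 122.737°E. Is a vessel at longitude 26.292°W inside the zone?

Band width going east from +60.676° to +122.737°: ((122.737 − 60.676) mod 360) = 62.061°.
Offset of -26.292° east of the west edge: ((-26.292 − 60.676) mod 360) = 273.032°.
273.032° > 62.061° ⇒ outside.

No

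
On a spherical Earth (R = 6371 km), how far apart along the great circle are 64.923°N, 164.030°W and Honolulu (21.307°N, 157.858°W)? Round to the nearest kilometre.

4871 km

Δλ = -157.858 − -164.030 = 6.172°.
Δφ = 21.307 − 64.923 = -43.616°.
a = sin²(Δφ/2) + cos φ₁ · cos φ₂ · sin²(Δλ/2) = 0.139155.
c = 2·atan2(√a, √(1−a)) = 0.76455 rad → d = 6371·c ≈ 4870.98 km.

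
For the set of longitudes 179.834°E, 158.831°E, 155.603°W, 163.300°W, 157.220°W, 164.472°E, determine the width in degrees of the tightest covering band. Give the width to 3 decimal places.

45.566°

Sort the longitudes: -163.300°, -157.220°, -155.603°, +158.831°, +164.472°, +179.834°.
Eastward gaps between consecutive values (wrapping around): 6.080°, 1.617°, 314.434°, 5.641°, 15.362°, 16.866°.
Largest gap = 314.434° ⇒ minimal covering band is its complement: 360° − 314.434° = 45.566°.
Band runs from +158.831° eastward to -155.603°, crossing the antimeridian.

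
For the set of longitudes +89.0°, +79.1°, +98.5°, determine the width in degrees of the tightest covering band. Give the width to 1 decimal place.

19.4°

Sort the longitudes: +79.1°, +89.0°, +98.5°.
Eastward gaps between consecutive values (wrapping around): 9.9°, 9.5°, 340.6°.
Largest gap = 340.6° ⇒ minimal covering band is its complement: 360° − 340.6° = 19.4°.
Band runs from +79.1° eastward to +98.5°.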